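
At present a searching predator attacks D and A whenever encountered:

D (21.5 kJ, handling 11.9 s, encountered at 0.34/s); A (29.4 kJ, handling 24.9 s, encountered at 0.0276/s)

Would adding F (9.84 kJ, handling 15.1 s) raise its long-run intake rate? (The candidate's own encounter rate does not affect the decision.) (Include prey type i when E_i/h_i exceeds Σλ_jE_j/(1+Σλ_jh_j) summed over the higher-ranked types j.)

No

Intake rate on the current diet: R = (0.34×21.5 + 0.0276×29.4) / (1 + 0.34×11.9 + 0.0276×24.9) = 8.121/5.733 = 1.417 kJ/s.
F: E/h = 9.84/15.1 = 0.6517 kJ/s.
0.6517 < 1.417, so adding F would lower the average — exclude it.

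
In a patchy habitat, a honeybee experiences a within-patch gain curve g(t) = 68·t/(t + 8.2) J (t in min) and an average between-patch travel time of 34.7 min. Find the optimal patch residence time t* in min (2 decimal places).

Optimal t* satisfies g'(t*) = g(t*)/(T + t*).
g'(t) = 68·8.2/(t + 8.2)². Setting 68·8.2/(t+8.2)² = 68t/[(t+8.2)(34.7+t)] gives 8.2(34.7+t) = t(t+8.2), so t² = 8.2×34.7 = 284.5.
t* = √284.5 = 16.87 min.

16.87 min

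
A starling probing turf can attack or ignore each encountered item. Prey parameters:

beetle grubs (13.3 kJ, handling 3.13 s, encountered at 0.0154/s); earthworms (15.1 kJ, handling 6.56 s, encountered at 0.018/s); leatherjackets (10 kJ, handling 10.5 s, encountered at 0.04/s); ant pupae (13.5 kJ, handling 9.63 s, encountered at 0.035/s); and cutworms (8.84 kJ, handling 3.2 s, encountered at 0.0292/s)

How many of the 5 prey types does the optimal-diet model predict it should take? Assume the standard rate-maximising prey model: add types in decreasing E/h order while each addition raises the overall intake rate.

5

Rank by E/h (kJ/s): beetle grubs 4.25, cutworms 2.76, earthworms 2.3, ant pupae 1.4, leatherjackets 0.952. Include each in turn until the next type's E/h falls below the running intake rate.
Rate on top 1: 0.1954. cutworms: 2.76 > 0.1954 → include.
Rate on top 2: 0.4055. earthworms: 2.3 > 0.4055 → include.
Rate on top 3: 0.5833. ant pupae: 1.4 > 0.5833 → include.
Rate on top 4: 0.7561. leatherjackets: 0.952 > 0.7561 → include.
Optimal diet: beetle grubs, cutworms, earthworms, ant pupae, leatherjackets — 5 of 5 types.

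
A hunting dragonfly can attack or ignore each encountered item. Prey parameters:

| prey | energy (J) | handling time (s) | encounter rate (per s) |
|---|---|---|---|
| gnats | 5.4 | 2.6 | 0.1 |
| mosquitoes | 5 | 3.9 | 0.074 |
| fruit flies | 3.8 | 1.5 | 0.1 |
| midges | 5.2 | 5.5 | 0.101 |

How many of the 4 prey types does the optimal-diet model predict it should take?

Profitabilities (E/h, J/s): fruit flies 2.53, gnats 2.08, mosquitoes 1.28, midges 0.945. Add prey in this order while the next type's profitability exceeds the intake rate on those already taken.
Rate on top 1: 0.3304. gnats: 2.08 > 0.3304 → include.
Rate on top 2: 0.6525. mosquitoes: 1.28 > 0.6525 → include.
Rate on top 3: 0.7594. midges: 0.945 > 0.7594 → include.
Optimal diet: fruit flies, gnats, mosquitoes, midges — 4 of 4 types.

4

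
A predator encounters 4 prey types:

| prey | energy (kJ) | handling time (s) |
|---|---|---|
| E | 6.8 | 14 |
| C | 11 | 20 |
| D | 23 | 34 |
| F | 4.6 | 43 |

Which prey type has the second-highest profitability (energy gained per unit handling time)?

C

Profitability E/h (kJ/s): E = 6.8/14 = 0.486, C = 11/20 = 0.55, D = 23/34 = 0.676, F = 4.6/43 = 0.107.
Ranked: D > C > E > F.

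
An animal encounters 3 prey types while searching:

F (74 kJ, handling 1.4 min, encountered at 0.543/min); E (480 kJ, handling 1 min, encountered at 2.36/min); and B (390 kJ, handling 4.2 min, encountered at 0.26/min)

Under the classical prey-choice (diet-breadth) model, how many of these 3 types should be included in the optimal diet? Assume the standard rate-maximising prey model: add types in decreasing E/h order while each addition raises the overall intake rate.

Rank by E/h (kJ/min): E 480, B 92.9, F 52.9. Include each in turn until the next type's E/h falls below the running intake rate.
Rate on top 1: 337.1. B: 92.9 < 337.1 → exclude; stop.
Optimal diet: E — 1 of 3 types.

1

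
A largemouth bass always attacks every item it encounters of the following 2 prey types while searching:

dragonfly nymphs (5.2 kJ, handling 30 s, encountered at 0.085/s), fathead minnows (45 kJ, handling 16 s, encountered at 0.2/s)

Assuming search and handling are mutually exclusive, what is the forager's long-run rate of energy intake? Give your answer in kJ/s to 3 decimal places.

1.399 kJ/s

R = Σλ_iE_i / (1 + Σλ_ih_i)
Numerator: 0.085×5.2 + 0.2×45 = 9.442
Denominator: 1 + 0.085×30 + 0.2×16 = 6.75
R = 9.442/6.75 = 1.399 kJ/s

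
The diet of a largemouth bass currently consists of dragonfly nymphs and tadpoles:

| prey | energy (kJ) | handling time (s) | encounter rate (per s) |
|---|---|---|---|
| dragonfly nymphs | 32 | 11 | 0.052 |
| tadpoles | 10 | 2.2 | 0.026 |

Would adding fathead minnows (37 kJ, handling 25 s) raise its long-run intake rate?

Intake rate on the current diet: R = (0.052×32 + 0.026×10) / (1 + 0.052×11 + 0.026×2.2) = 1.924/1.629 = 1.181 kJ/s.
fathead minnows: E/h = 37/25 = 1.48 kJ/s.
1.48 > 1.181, so adding fathead minnows raises the average — include it.

Yes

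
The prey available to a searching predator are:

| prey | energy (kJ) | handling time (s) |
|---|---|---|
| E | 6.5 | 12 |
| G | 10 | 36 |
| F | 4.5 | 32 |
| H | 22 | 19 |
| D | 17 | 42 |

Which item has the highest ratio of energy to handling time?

In descending order of E/h:
H: 22/19 = 1.16 kJ/s
E: 6.5/12 = 0.542 kJ/s
D: 17/42 = 0.405 kJ/s
G: 10/36 = 0.278 kJ/s
F: 4.5/32 = 0.141 kJ/s

H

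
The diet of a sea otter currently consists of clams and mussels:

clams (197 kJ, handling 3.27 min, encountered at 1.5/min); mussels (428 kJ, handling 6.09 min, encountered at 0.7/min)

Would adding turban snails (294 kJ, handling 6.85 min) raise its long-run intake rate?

No

Current rate: (1.5×197 + 0.7×428)/(1 + 1.5×3.27 + 0.7×6.09) = 58.53 kJ/min.
Profitability of turban snails: 294/6.85 = 42.92 kJ/min.
42.92 < 58.53, so adding turban snails would lower the average — exclude it.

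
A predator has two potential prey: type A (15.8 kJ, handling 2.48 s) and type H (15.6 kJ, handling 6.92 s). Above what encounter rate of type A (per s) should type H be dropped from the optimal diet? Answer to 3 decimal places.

At the threshold, the rate on type A alone equals the profitability of type H: λ·15.8/(1 + λ·2.48) = 15.6/6.92 = 2.254.
Rearranging, λ(15.8 − 2.254×2.48) = 2.254, so λ = 2.254/10.21 = 0.2208 per s.

0.221 per s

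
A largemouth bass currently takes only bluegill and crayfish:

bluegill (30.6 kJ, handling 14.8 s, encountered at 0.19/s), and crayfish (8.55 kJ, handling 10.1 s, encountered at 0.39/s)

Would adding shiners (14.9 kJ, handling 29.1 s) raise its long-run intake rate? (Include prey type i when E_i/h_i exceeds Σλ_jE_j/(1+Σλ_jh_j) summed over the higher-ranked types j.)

No

Intake rate on the current diet: R = (0.19×30.6 + 0.39×8.55) / (1 + 0.19×14.8 + 0.39×10.1) = 9.149/7.751 = 1.18 kJ/s.
shiners: E/h = 14.9/29.1 = 0.512 kJ/s.
Since 0.512 < R, time spent handling shiners is better spent searching.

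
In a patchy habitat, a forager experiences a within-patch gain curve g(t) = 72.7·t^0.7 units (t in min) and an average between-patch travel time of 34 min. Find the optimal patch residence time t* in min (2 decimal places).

79.33 min

By the marginal value theorem, leave when the instantaneous gain rate g'(t) equals the habitat-wide average g(t)/(T + t).
g'(t) = 0.7·72.7·t^-0.3. Setting 0.7·72.7·t^-0.3 = 72.7·t^0.7/(34+t) gives 0.7(34+t) = t, so 0.30·t = 0.7×34.
t* = 0.7×34/0.30 = 79.33 min.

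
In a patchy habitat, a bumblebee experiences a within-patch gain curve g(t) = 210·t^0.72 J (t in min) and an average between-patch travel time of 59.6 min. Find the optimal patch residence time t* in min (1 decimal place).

153.3 min

By the marginal value theorem, leave when the instantaneous gain rate g'(t) equals the habitat-wide average g(t)/(T + t).
g'(t) = 0.72·210·t^-0.28. Setting 0.72·210·t^-0.28 = 210·t^0.72/(59.6+t) gives 0.72(59.6+t) = t, so 0.28·t = 0.72×59.6.
t* = 0.72×59.6/0.28 = 153.3 min.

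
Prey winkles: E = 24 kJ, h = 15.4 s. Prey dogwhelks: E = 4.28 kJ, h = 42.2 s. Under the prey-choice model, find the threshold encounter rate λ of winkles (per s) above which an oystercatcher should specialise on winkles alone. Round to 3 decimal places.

0.005 per s

At the threshold, the rate on winkles alone equals the profitability of dogwhelks: λ·24/(1 + λ·15.4) = 4.28/42.2 = 0.1014.
Rearranging, λ(24 − 0.1014×15.4) = 0.1014, so λ = 0.1014/22.44 = 0.00452 per s.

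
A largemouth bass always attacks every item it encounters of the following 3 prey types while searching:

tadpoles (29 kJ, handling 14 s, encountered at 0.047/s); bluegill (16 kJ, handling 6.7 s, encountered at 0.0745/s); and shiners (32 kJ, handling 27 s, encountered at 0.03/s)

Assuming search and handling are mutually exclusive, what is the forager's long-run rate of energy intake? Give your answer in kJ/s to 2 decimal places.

1.18 kJ/s

R = Σλ_iE_i / (1 + Σλ_ih_i)
Numerator: 0.047×29 + 0.0745×16 + 0.03×32 = 3.515
Denominator: 1 + 0.047×14 + 0.0745×6.7 + 0.03×27 = 2.967
R = 3.515/2.967 = 1.185 kJ/s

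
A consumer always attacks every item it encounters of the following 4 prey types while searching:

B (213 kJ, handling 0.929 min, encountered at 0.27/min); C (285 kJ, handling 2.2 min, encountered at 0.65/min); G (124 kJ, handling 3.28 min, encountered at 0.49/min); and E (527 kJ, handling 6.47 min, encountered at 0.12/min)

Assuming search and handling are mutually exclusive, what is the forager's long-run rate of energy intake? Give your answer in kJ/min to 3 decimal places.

72.419 kJ/min

Energy encountered per unit search time: 0.27×213 + 0.65×285 + 0.49×124 + 0.12×527 = 366.8 kJ/min.
Handling time per unit search time: 0.27×0.929 + 0.65×2.2 + 0.49×3.28 + 0.12×6.47 = 4.064.
Rate = 366.8/(1 + 4.064) = 72.42 kJ/min.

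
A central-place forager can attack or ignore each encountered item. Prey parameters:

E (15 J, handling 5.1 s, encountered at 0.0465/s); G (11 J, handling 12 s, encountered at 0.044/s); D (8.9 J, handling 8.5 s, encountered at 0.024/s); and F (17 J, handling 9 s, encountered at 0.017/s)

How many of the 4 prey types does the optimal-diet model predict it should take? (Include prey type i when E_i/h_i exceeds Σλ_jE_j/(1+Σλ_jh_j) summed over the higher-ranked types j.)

4

Rank by E/h (J/s): E 2.94, F 1.89, D 1.05, G 0.917. Include each in turn until the next type's E/h falls below the running intake rate.
Rate on top 1: 0.5638. F: 1.89 > 0.5638 → include.
Rate on top 2: 0.7096. D: 1.05 > 0.7096 → include.
Rate on top 3: 0.7528. G: 0.917 > 0.7528 → include.
Optimal diet: E, F, D, G — 4 of 4 types.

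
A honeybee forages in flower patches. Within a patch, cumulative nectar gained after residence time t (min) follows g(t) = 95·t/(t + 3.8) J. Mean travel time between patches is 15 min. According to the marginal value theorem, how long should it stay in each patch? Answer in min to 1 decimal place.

By the marginal value theorem, leave when the instantaneous gain rate g'(t) equals the habitat-wide average g(t)/(T + t).
g'(t) = 95·3.8/(t + 3.8)². Setting 95·3.8/(t+3.8)² = 95t/[(t+3.8)(15+t)] gives 3.8(15+t) = t(t+3.8), so t² = 3.8×15 = 57.
t* = √57 = 7.55 min.

7.5 min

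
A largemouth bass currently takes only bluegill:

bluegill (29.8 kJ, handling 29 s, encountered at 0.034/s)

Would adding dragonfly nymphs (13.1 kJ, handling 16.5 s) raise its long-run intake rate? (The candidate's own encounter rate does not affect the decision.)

Yes

Intake rate on the current diet: R = (0.034×29.8) / (1 + 0.034×29) = 1.013/1.986 = 0.5102 kJ/s.
Profitability of dragonfly nymphs: 13.1/16.5 = 0.7939 kJ/s.
Since 0.7939 > R, including dragonfly nymphs increases the long-run rate.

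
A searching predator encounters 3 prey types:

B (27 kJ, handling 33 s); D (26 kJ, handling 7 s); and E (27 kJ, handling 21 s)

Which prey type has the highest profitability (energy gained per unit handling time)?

D

In descending order of E/h:
D: 26/7 = 3.71 kJ/s
E: 27/21 = 1.29 kJ/s
B: 27/33 = 0.818 kJ/s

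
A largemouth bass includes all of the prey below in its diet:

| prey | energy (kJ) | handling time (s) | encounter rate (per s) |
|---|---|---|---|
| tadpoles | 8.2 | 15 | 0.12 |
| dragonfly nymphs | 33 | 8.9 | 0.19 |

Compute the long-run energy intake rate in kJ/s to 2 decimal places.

Energy encountered per unit search time: 0.12×8.2 + 0.19×33 = 7.254 kJ/s.
Handling time per unit search time: 0.12×15 + 0.19×8.9 = 3.491.
Rate = 7.254/(1 + 3.491) = 1.615 kJ/s.

1.62 kJ/s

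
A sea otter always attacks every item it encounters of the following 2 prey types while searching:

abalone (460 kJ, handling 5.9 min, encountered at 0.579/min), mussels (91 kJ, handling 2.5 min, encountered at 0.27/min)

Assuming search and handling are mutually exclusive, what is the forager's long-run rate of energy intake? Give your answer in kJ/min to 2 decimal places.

57.14 kJ/min

R = Σλ_iE_i / (1 + Σλ_ih_i)
Numerator: 0.579×460 + 0.27×91 = 290.9
Denominator: 1 + 0.579×5.9 + 0.27×2.5 = 5.091
R = 290.9/5.091 = 57.14 kJ/min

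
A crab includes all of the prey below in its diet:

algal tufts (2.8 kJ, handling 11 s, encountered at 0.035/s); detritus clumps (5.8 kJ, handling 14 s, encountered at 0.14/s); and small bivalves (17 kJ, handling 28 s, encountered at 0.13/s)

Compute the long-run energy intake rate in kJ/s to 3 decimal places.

0.447 kJ/s

Energy encountered per unit search time: 0.035×2.8 + 0.14×5.8 + 0.13×17 = 3.12 kJ/s.
Handling time per unit search time: 0.035×11 + 0.14×14 + 0.13×28 = 5.985.
Rate = 3.12/(1 + 5.985) = 0.4467 kJ/s.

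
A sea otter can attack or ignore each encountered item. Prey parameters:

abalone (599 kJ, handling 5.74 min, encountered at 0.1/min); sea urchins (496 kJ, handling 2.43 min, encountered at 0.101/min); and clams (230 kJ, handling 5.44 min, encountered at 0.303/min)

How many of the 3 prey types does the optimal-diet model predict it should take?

Rank by E/h (kJ/min): sea urchins 204, abalone 104, clams 42.3. Include each in turn until the next type's E/h falls below the running intake rate.
Rate on top 1: 40.22. abalone: 104 > 40.22 → include.
Rate on top 2: 60.46. clams: 42.3 < 60.46 → exclude; stop.
Optimal diet: sea urchins, abalone — 2 of 3 types.

2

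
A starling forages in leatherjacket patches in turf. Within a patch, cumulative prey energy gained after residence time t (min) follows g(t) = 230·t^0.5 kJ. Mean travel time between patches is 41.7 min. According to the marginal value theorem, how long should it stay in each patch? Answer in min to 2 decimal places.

41.70 min

Maximise g(t)/(T+t): set derivative to zero → g'(t)(T+t) = g(t).
g'(t) = 0.5·230·t^-0.5. Setting 0.5·230·t^-0.5 = 230·t^0.5/(41.7+t) gives 0.5(41.7+t) = t, so 0.50·t = 0.5×41.7.
t* = 0.5×41.7/0.50 = 41.7 min.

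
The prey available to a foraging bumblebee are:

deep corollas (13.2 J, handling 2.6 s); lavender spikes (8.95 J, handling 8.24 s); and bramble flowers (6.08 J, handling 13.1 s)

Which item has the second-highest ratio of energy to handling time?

lavender spikes

Profitability E/h (J/s): deep corollas = 13.2/2.6 = 5.08, lavender spikes = 8.95/8.24 = 1.09, bramble flowers = 6.08/13.1 = 0.464.
Ranked: deep corollas > lavender spikes > bramble flowers.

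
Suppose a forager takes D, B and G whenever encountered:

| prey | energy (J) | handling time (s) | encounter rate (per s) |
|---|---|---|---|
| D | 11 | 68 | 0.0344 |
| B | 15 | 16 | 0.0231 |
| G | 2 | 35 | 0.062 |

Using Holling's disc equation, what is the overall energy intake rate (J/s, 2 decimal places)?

0.14 J/s

R = (0.0344×11 + 0.0231×15 + 0.062×2) / (1 + 0.0344×68 + 0.0231×16 + 0.062×35) = 0.8489/5.879 = 0.1444 J/s.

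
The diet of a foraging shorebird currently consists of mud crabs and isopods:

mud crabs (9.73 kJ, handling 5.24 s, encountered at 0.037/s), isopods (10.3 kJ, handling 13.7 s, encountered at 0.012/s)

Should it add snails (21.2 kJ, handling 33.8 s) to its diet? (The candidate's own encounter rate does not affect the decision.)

On mud crabs and isopods alone, R = ΣλE/(1+Σλh) = 0.4836/1.358 = 0.356 kJ/s.
Profitability of snails: 21.2/33.8 = 0.6272 kJ/s.
Since 0.6272 > R, including snails increases the long-run rate.

Yes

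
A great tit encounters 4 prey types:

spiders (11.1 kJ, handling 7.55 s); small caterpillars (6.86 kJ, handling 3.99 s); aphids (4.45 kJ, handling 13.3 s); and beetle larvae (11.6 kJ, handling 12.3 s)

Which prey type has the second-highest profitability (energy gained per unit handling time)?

Profitability E/h (kJ/s): spiders = 11.1/7.55 = 1.47, small caterpillars = 6.86/3.99 = 1.72, aphids = 4.45/13.3 = 0.335, beetle larvae = 11.6/12.3 = 0.943.
Ranked: small caterpillars > spiders > beetle larvae > aphids.

spiders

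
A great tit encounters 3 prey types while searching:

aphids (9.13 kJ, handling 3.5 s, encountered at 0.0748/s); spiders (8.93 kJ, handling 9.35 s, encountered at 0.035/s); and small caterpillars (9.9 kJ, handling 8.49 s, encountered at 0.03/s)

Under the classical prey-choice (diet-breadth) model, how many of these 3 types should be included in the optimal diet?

3

Profitabilities (E/h, kJ/s): aphids 2.61, small caterpillars 1.17, spiders 0.955. Add prey in this order while the next type's profitability exceeds the intake rate on those already taken.
Rate on top 1: 0.5412. small caterpillars: 1.17 > 0.5412 → include.
Rate on top 2: 0.6462. spiders: 0.955 > 0.6462 → include.
Optimal diet: aphids, small caterpillars, spiders — 3 of 3 types.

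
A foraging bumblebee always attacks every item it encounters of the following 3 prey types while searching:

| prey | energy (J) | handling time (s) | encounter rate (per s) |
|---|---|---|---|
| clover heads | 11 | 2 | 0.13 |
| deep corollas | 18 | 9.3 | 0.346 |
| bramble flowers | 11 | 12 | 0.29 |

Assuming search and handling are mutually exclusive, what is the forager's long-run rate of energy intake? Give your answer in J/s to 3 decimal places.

R = Σλ_iE_i / (1 + Σλ_ih_i)
Numerator: 0.13×11 + 0.346×18 + 0.29×11 = 10.85
Denominator: 1 + 0.13×2 + 0.346×9.3 + 0.29×12 = 7.958
R = 10.85/7.958 = 1.363 J/s

1.363 J/s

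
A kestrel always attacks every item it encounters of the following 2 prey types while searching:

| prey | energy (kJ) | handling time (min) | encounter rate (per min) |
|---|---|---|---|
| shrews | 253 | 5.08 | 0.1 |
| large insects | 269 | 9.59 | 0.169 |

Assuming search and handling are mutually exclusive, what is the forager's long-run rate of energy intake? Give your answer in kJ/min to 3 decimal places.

22.617 kJ/min

R = Σλ_iE_i / (1 + Σλ_ih_i)
Numerator: 0.1×253 + 0.169×269 = 70.76
Denominator: 1 + 0.1×5.08 + 0.169×9.59 = 3.129
R = 70.76/3.129 = 22.62 kJ/min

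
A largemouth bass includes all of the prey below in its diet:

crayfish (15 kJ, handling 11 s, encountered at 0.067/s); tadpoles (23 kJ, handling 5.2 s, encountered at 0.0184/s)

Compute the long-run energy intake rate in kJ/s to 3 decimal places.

R = Σλ_iE_i / (1 + Σλ_ih_i)
Numerator: 0.067×15 + 0.0184×23 = 1.428
Denominator: 1 + 0.067×11 + 0.0184×5.2 = 1.833
R = 1.428/1.833 = 0.7793 kJ/s

0.779 kJ/s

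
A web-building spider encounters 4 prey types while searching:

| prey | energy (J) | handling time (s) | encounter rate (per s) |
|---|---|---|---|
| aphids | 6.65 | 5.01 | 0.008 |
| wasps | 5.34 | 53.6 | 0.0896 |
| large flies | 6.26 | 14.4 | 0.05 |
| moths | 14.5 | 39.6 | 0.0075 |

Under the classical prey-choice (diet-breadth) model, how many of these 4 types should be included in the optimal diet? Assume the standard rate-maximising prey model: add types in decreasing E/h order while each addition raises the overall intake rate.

E/h in descending order: aphids 1.33, large flies 0.435, moths 0.366, wasps 0.0996 J/s. The optimal diet is the largest prefix of this list for which every included type satisfies E_i/h_i > R on the types above it.
Rate on top 1: 0.05115. large flies: 0.435 > 0.05115 → include.
Rate on top 2: 0.2081. moths: 0.366 > 0.2081 → include.
Rate on top 3: 0.2309. wasps: 0.0996 < 0.2309 → exclude; stop.
Optimal diet: aphids, large flies, moths — 3 of 4 types.

3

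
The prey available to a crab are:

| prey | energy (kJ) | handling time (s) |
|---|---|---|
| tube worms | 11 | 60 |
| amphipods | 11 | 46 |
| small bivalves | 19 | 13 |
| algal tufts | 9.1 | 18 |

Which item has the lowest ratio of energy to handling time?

tube worms

Profitability E/h (kJ/s): tube worms = 11/60 = 0.183, amphipods = 11/46 = 0.239, small bivalves = 19/13 = 1.46, algal tufts = 9.1/18 = 0.506.
Ranked: small bivalves > algal tufts > amphipods > tube worms.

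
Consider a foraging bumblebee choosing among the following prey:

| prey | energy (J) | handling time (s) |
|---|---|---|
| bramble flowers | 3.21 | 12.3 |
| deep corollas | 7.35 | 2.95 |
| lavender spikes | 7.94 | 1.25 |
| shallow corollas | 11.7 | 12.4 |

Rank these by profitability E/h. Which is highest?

lavender spikes

In descending order of E/h:
lavender spikes: 7.94/1.25 = 6.35 J/s
deep corollas: 7.35/2.95 = 2.49 J/s
shallow corollas: 11.7/12.4 = 0.944 J/s
bramble flowers: 3.21/12.3 = 0.261 J/s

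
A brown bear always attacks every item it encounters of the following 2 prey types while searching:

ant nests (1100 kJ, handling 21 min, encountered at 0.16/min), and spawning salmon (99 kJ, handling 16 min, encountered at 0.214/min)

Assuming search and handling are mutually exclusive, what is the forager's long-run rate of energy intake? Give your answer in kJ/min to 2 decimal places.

25.33 kJ/min

R = Σλ_iE_i / (1 + Σλ_ih_i)
Numerator: 0.16×1100 + 0.214×99 = 197.2
Denominator: 1 + 0.16×21 + 0.214×16 = 7.784
R = 197.2/7.784 = 25.33 kJ/min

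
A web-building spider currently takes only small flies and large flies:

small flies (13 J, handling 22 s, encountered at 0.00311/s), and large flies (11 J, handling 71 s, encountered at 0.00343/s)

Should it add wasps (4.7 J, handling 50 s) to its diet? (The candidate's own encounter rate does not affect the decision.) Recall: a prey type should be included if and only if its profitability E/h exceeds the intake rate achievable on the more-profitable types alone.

Current rate: (0.00311×13 + 0.00343×11)/(1 + 0.00311×22 + 0.00343×71) = 0.05958 J/s.
Profitability of wasps: 4.7/50 = 0.094 J/s.
Since 0.094 > R, including wasps increases the long-run rate.

Yes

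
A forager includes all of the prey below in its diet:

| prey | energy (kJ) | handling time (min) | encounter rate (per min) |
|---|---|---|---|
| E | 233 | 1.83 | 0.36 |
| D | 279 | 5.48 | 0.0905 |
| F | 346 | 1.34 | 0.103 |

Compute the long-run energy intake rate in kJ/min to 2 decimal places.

Energy encountered per unit search time: 0.36×233 + 0.0905×279 + 0.103×346 = 144.8 kJ/min.
Handling time per unit search time: 0.36×1.83 + 0.0905×5.48 + 0.103×1.34 = 1.293.
Rate = 144.8/(1 + 1.293) = 63.14 kJ/min.

63.14 kJ/min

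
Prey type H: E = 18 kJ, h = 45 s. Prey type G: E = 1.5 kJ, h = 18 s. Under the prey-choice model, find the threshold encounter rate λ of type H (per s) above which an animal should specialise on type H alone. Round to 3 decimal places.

0.006 per s

The zero-one rule: include type G iff E₂/h₂ > λE₁/(1+λh₁). Equality gives the switch point.
λE₁h₂ = E₂ + λE₂h₁ ⇒ λ = E₂/(E₁h₂ − E₂h₁) = 1.5/(324 − 67.5) = 0.005848 per s.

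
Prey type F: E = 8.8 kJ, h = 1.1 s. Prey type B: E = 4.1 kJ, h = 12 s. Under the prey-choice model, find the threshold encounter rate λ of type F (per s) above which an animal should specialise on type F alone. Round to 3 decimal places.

Drop type B once their profitability E₂/h₂ falls below the rate achievable on type F alone: E₂/h₂ = λE₁/(1 + λh₁).
Solve for λ: λE₁h₂ = E₂(1 + λh₁) → λ(E₁h₂ − E₂h₁) = E₂ → λ = E₂/(E₁h₂ − E₂h₁).
λ = 4.1/(8.8×12 − 4.1×1.1) = 4.1/101.1 = 0.04056 per s.

0.041 per s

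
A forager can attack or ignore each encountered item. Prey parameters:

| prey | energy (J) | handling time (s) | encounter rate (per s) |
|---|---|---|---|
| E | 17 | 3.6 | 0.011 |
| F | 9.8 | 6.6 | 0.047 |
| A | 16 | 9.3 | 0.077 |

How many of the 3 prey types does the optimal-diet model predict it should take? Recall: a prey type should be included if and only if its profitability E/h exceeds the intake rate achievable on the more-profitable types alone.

3

E/h in descending order: E 4.72, A 1.72, F 1.48 J/s. The optimal diet is the largest prefix of this list for which every included type satisfies E_i/h_i > R on the types above it.
Rate on top 1: 0.1799. A: 1.72 > 0.1799 → include.
Rate on top 2: 0.8082. F: 1.48 > 0.8082 → include.
Optimal diet: E, A, F — 3 of 3 types.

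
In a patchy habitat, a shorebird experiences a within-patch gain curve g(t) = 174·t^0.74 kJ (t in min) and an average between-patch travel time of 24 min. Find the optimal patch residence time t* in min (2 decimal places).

Optimal t* satisfies g'(t*) = g(t*)/(T + t*).
g'(t) = 0.74·174·t^-0.26. Setting 0.74·174·t^-0.26 = 174·t^0.74/(24+t) gives 0.74(24+t) = t, so 0.26·t = 0.74×24.
t* = 0.74×24/0.26 = 68.31 min.

68.31 min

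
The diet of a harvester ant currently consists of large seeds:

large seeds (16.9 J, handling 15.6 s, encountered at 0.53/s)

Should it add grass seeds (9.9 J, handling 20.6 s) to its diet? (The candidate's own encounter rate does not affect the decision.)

No

On large seeds alone, R = ΣλE/(1+Σλh) = 8.957/9.268 = 0.9664 J/s.
grass seeds: E/h = 9.9/20.6 = 0.4806 J/s.
0.4806 < 0.9664, so adding grass seeds would lower the average — exclude it.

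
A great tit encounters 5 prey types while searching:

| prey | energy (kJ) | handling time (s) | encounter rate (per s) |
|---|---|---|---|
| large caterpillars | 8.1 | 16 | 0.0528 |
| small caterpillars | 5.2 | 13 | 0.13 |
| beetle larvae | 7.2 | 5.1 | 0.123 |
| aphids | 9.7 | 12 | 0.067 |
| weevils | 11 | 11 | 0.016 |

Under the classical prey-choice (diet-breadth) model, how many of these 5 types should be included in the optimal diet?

Rank by E/h (kJ/s): beetle larvae 1.41, weevils 1, aphids 0.808, large caterpillars 0.506, small caterpillars 0.4. Include each in turn until the next type's E/h falls below the running intake rate.
Rate on top 1: 0.5442. weevils: 1 > 0.5442 → include.
Rate on top 2: 0.5887. aphids: 0.808 > 0.5887 → include.
Rate on top 3: 0.6564. large caterpillars: 0.506 < 0.6564 → exclude; stop.
Optimal diet: beetle larvae, weevils, aphids — 3 of 5 types.

3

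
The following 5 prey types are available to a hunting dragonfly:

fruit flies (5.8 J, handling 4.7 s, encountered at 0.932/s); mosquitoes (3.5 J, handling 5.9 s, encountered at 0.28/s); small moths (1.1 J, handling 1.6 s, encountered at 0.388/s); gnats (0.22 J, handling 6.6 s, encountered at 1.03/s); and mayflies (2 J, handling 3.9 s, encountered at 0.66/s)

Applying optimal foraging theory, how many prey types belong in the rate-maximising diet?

E/h in descending order: fruit flies 1.23, small moths 0.688, mosquitoes 0.593, mayflies 0.513, gnats 0.0333 J/s. The optimal diet is the largest prefix of this list for which every included type satisfies E_i/h_i > R on the types above it.
Rate on top 1: 1.005. small moths: 0.688 < 1.005 → exclude; stop.
Optimal diet: fruit flies — 1 of 5 types.

1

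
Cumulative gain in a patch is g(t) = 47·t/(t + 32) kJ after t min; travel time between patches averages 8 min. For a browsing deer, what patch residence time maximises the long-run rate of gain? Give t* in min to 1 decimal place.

Maximise g(t)/(T+t): set derivative to zero → g'(t)(T+t) = g(t).
g'(t) = 47·32/(t + 32)². Setting 47·32/(t+32)² = 47t/[(t+32)(8+t)] gives 32(8+t) = t(t+32), so t² = 32×8 = 256.
t* = √256 = 16 min.

16.0 min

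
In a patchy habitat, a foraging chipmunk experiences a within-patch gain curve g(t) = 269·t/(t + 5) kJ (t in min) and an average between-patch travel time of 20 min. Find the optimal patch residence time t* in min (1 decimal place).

Maximise g(t)/(T+t): set derivative to zero → g'(t)(T+t) = g(t).
g'(t) = 269·5/(t + 5)². Setting 269·5/(t+5)² = 269t/[(t+5)(20+t)] gives 5(20+t) = t(t+5), so t² = 5×20 = 100.
t* = √100 = 10 min.

10.0 min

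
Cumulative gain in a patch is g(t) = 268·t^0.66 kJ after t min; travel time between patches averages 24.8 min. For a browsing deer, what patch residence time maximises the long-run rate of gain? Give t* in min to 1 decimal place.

Maximise g(t)/(T+t): set derivative to zero → g'(t)(T+t) = g(t).
g'(t) = 0.66·268·t^-0.34. Setting 0.66·268·t^-0.34 = 268·t^0.66/(24.8+t) gives 0.66(24.8+t) = t, so 0.34·t = 0.66×24.8.
t* = 0.66×24.8/0.34 = 48.14 min.

48.1 min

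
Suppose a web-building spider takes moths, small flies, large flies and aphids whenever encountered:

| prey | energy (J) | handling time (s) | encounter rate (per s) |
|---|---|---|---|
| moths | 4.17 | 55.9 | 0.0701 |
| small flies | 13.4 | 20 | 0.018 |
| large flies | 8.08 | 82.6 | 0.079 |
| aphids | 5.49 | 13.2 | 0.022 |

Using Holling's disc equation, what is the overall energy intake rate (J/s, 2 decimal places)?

R = (0.0701×4.17 + 0.018×13.4 + 0.079×8.08 + 0.022×5.49) / (1 + 0.0701×55.9 + 0.018×20 + 0.079×82.6 + 0.022×13.2) = 1.293/12.09 = 0.1069 J/s.

0.11 J/s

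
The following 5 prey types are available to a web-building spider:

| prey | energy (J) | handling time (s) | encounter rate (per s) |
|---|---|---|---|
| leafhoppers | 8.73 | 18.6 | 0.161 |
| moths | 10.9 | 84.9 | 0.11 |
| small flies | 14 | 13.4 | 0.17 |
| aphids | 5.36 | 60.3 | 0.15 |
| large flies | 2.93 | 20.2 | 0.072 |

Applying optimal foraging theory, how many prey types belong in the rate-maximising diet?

1

Rank by E/h (J/s): small flies 1.04, leafhoppers 0.469, large flies 0.145, moths 0.128, aphids 0.0889. Include each in turn until the next type's E/h falls below the running intake rate.
Rate on top 1: 0.7261. leafhoppers: 0.469 < 0.7261 → exclude; stop.
Optimal diet: small flies — 1 of 5 types.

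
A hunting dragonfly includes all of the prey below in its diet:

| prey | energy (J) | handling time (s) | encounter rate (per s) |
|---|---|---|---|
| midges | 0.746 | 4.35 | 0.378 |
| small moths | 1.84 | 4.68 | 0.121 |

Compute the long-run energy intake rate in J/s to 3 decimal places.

0.157 J/s

R = (0.378×0.746 + 0.121×1.84) / (1 + 0.378×4.35 + 0.121×4.68) = 0.5046/3.211 = 0.1572 J/s.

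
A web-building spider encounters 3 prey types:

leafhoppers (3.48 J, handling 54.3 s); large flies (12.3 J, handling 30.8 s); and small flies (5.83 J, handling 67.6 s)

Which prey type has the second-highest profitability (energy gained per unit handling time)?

small flies

Profitability E/h (J/s): leafhoppers = 3.48/54.3 = 0.0641, large flies = 12.3/30.8 = 0.399, small flies = 5.83/67.6 = 0.0862.
Ranked: large flies > small flies > leafhoppers.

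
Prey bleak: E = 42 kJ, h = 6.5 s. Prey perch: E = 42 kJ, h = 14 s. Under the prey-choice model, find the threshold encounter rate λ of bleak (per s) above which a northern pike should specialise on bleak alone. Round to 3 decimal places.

0.133 per s

The zero-one rule: include perch iff E₂/h₂ > λE₁/(1+λh₁). Equality gives the switch point.
λE₁h₂ = E₂ + λE₂h₁ ⇒ λ = E₂/(E₁h₂ − E₂h₁) = 42/(588 − 273) = 0.1333 per s.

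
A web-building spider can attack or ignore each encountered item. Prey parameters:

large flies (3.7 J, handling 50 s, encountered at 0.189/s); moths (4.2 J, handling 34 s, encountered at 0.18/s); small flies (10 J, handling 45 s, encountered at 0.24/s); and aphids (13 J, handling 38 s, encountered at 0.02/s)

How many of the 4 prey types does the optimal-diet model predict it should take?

E/h in descending order: aphids 0.342, small flies 0.222, moths 0.124, large flies 0.074 J/s. The optimal diet is the largest prefix of this list for which every included type satisfies E_i/h_i > R on the types above it.
Rate on top 1: 0.1477. small flies: 0.222 > 0.1477 → include.
Rate on top 2: 0.2118. moths: 0.124 < 0.2118 → exclude; stop.
Optimal diet: aphids, small flies — 2 of 4 types.

2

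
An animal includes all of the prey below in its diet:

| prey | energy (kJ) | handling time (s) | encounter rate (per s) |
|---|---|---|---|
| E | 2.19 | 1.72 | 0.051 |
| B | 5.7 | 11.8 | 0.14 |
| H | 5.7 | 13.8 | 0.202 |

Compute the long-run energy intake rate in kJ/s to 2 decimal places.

0.37 kJ/s

R = (0.051×2.19 + 0.14×5.7 + 0.202×5.7) / (1 + 0.051×1.72 + 0.14×11.8 + 0.202×13.8) = 2.061/5.527 = 0.3729 kJ/s.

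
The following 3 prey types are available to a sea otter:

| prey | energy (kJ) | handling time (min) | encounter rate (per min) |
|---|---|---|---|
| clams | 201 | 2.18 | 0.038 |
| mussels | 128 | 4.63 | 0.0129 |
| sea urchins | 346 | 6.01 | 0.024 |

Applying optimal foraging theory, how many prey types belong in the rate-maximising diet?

E/h in descending order: clams 92.2, sea urchins 57.6, mussels 27.6 kJ/min. The optimal diet is the largest prefix of this list for which every included type satisfies E_i/h_i > R on the types above it.
Rate on top 1: 7.054. sea urchins: 57.6 > 7.054 → include.
Rate on top 2: 12.99. mussels: 27.6 > 12.99 → include.
Optimal diet: clams, sea urchins, mussels — 3 of 3 types.

3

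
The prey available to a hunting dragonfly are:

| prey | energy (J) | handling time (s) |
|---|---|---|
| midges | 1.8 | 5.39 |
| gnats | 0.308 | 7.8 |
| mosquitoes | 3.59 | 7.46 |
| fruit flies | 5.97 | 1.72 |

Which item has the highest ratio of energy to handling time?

In descending order of E/h:
fruit flies: 5.97/1.72 = 3.47 J/s
mosquitoes: 3.59/7.46 = 0.481 J/s
midges: 1.8/5.39 = 0.334 J/s
gnats: 0.308/7.8 = 0.0395 J/s

fruit flies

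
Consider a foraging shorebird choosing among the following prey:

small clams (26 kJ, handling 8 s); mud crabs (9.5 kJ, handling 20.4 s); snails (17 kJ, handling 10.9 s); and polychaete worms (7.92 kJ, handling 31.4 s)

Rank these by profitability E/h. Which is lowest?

Profitability E/h (kJ/s): small clams = 26/8 = 3.25, mud crabs = 9.5/20.4 = 0.466, snails = 17/10.9 = 1.56, polychaete worms = 7.92/31.4 = 0.252.
Ranked: small clams > snails > mud crabs > polychaete worms.

polychaete worms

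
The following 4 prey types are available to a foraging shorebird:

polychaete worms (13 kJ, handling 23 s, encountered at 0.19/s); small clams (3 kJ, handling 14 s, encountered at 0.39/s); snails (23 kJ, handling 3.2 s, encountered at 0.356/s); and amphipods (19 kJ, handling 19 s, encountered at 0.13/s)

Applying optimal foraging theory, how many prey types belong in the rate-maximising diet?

E/h in descending order: snails 7.19, amphipods 1, polychaete worms 0.565, small clams 0.214 kJ/s. The optimal diet is the largest prefix of this list for which every included type satisfies E_i/h_i > R on the types above it.
Rate on top 1: 3.828. amphipods: 1 < 3.828 → exclude; stop.
Optimal diet: snails — 1 of 4 types.

1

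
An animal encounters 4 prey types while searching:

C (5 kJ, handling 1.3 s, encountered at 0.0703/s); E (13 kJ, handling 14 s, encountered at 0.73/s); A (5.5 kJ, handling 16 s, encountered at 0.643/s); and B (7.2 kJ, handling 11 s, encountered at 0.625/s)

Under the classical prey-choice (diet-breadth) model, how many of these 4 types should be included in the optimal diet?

2

E/h in descending order: C 3.85, E 0.929, B 0.655, A 0.344 kJ/s. The optimal diet is the largest prefix of this list for which every included type satisfies E_i/h_i > R on the types above it.
Rate on top 1: 0.3221. E: 0.929 > 0.3221 → include.
Rate on top 2: 0.8701. B: 0.655 < 0.8701 → exclude; stop.
Optimal diet: C, E — 2 of 4 types.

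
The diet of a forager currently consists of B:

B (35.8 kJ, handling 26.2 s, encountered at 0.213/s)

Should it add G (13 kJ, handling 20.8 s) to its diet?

No

Current rate: (0.213×35.8)/(1 + 0.213×26.2) = 1.159 kJ/s.
Profitability of G: 13/20.8 = 0.625 kJ/s.
0.625 < 1.159, so adding G would lower the average — exclude it.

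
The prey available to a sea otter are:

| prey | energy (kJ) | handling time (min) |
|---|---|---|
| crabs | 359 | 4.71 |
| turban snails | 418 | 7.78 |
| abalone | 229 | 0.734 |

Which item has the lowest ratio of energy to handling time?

In descending order of E/h:
abalone: 229/0.734 = 312 kJ/min
crabs: 359/4.71 = 76.2 kJ/min
turban snails: 418/7.78 = 53.7 kJ/min

turban snails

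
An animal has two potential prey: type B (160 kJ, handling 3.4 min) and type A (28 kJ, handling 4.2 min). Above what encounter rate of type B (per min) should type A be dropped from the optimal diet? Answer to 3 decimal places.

The zero-one rule: include type A iff E₂/h₂ > λE₁/(1+λh₁). Equality gives the switch point.
λE₁h₂ = E₂ + λE₂h₁ ⇒ λ = E₂/(E₁h₂ − E₂h₁) = 28/(672 − 95.2) = 0.04854 per min.

0.049 per min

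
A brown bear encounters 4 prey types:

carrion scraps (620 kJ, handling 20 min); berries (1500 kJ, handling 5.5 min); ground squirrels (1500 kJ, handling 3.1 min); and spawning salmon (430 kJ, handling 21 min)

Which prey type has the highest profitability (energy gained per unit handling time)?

ground squirrels

In descending order of E/h:
ground squirrels: 1500/3.1 = 484 kJ/min
berries: 1500/5.5 = 273 kJ/min
carrion scraps: 620/20 = 31 kJ/min
spawning salmon: 430/21 = 20.5 kJ/min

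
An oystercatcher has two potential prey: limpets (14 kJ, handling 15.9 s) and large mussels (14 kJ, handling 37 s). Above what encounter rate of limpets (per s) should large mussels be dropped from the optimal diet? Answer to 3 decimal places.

0.047 per s

Drop large mussels once their profitability E₂/h₂ falls below the rate achievable on limpets alone: E₂/h₂ = λE₁/(1 + λh₁).
Solve for λ: λE₁h₂ = E₂(1 + λh₁) → λ(E₁h₂ − E₂h₁) = E₂ → λ = E₂/(E₁h₂ − E₂h₁).
λ = 14/(14×37 − 14×15.9) = 14/295.4 = 0.04739 per s.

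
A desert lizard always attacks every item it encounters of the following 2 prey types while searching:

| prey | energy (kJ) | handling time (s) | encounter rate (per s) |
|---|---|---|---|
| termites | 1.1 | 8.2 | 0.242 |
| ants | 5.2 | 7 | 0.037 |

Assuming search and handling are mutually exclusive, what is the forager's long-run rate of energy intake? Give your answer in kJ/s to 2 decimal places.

0.14 kJ/s

R = (0.242×1.1 + 0.037×5.2) / (1 + 0.242×8.2 + 0.037×7) = 0.4586/3.243 = 0.1414 kJ/s.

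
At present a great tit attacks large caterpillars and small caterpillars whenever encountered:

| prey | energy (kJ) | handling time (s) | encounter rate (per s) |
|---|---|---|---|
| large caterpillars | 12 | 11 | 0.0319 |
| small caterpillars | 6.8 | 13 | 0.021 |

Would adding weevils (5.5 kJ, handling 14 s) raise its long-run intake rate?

Current rate: (0.0319×12 + 0.021×6.8)/(1 + 0.0319×11 + 0.021×13) = 0.3237 kJ/s.
Profitability of weevils: 5.5/14 = 0.3929 kJ/s.
Since 0.3929 > R, including weevils increases the long-run rate.

Yes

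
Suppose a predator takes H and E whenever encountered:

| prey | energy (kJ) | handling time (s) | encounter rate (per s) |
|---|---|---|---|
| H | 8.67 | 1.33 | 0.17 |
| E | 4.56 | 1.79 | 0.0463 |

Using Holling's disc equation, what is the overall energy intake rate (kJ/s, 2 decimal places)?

R = (0.17×8.67 + 0.0463×4.56) / (1 + 0.17×1.33 + 0.0463×1.79) = 1.685/1.309 = 1.287 kJ/s.

1.29 kJ/s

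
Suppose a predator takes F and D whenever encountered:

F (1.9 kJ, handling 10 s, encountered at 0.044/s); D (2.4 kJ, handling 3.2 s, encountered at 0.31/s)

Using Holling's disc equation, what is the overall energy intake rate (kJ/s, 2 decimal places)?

0.34 kJ/s

R = (0.044×1.9 + 0.31×2.4) / (1 + 0.044×10 + 0.31×3.2) = 0.8276/2.432 = 0.3403 kJ/s.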